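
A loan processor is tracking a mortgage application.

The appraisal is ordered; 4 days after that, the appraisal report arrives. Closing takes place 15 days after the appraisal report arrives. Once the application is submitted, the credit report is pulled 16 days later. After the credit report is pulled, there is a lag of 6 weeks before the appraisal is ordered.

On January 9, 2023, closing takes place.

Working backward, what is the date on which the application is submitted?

October 24, 2022

Closing takes place: Jan 9, 2023.
The appraisal report arrives: Jan 9, 2023 − 15 days = Dec 25, 2022.
The appraisal is ordered: Dec 25, 2022 − 4 days = Dec 21, 2022.
The credit report is pulled: Dec 21, 2022 − 6 weeks = Nov 9, 2022.
The application is submitted: Nov 9, 2022 − 16 days = Oct 24, 2022.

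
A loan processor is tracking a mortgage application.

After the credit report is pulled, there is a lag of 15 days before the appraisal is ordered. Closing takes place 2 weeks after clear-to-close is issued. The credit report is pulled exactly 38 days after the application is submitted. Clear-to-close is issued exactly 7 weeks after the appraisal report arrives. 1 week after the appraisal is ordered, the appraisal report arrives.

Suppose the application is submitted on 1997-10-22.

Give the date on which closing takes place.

1998-02-22

The application is submitted: Oct 22, 1997.
The credit report is pulled: Oct 22, 1997 + 38 days = Nov 29, 1997.
The appraisal is ordered: Nov 29, 1997 + 15 days = Dec 14, 1997.
The appraisal report arrives: Dec 14, 1997 + 1 week = Dec 21, 1997.
Clear-to-close is issued: Dec 21, 1997 + 7 weeks = Feb 8, 1998.
Closing takes place: Feb 8, 1998 + 2 weeks = Feb 22, 1998.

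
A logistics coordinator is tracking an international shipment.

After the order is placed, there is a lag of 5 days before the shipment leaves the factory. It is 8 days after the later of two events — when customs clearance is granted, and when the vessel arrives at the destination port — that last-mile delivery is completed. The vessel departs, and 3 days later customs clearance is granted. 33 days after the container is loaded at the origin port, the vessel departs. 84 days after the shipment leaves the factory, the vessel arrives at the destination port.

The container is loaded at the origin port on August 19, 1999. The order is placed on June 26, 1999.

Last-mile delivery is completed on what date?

October 2, 1999

The container is loaded at the origin port: Aug 19, 1999.
The vessel departs: Aug 19, 1999 + 33 days = Sep 21, 1999.
Customs clearance is granted: Sep 21, 1999 + 3 days = Sep 24, 1999.
The order is placed: Jun 26, 1999.
The shipment leaves the factory: Jun 26, 1999 + 5 days = Jul 1, 1999.
The vessel arrives at the destination port: Jul 1, 1999 + 84 days = Sep 23, 1999.
Both prerequisites met — customs clearance is granted (Sep 24, 1999), the vessel arrives at the destination port (Sep 23, 1999); the later is Sep 24, 1999.
Last-mile delivery is completed: Sep 24, 1999 + 8 days = Oct 2, 1999.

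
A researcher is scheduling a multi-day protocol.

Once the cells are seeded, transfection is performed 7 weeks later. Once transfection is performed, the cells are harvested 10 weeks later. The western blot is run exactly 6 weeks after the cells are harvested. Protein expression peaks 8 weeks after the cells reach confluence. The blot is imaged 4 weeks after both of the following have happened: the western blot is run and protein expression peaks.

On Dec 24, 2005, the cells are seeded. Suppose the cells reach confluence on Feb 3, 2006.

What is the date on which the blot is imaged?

The cells are seeded: Dec 24, 2005.
Transfection is performed: Dec 24, 2005 + 7 weeks = Feb 11, 2006.
The cells are harvested: Feb 11, 2006 + 10 weeks = Apr 22, 2006.
The western blot is run: Apr 22, 2006 + 6 weeks = Jun 3, 2006.
The cells reach confluence: Feb 3, 2006.
Protein expression peaks: Feb 3, 2006 + 8 weeks = Mar 31, 2006.
Both prerequisites met — the western blot is run (Jun 3, 2006), protein expression peaks (Mar 31, 2006); the later is Jun 3, 2006.
The blot is imaged: Jun 3, 2006 + 4 weeks = Jul 1, 2006.

Jul 1, 2006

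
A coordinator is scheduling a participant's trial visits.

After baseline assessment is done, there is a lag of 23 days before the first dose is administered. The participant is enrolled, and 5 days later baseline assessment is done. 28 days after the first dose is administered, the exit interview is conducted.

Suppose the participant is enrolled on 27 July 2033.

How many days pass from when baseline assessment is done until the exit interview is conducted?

51 days

Causal path: baseline assessment is done → the first dose is administered → the exit interview is conducted.
Total delay along the path: 23 + 28 = 51 days.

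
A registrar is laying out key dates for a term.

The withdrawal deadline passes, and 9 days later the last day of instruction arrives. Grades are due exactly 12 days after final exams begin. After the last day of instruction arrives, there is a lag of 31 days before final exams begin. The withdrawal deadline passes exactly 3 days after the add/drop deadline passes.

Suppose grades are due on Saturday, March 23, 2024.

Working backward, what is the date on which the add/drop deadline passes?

Grades are due: Mar 23, 2024.
Final exams begin: Mar 23, 2024 − 12 days = Mar 11, 2024.
The last day of instruction arrives: Mar 11, 2024 − 31 days = Feb 9, 2024.
The withdrawal deadline passes: Feb 9, 2024 − 9 days = Jan 31, 2024.
The add/drop deadline passes: Jan 31, 2024 − 3 days = Jan 28, 2024.

Sunday, January 28, 2024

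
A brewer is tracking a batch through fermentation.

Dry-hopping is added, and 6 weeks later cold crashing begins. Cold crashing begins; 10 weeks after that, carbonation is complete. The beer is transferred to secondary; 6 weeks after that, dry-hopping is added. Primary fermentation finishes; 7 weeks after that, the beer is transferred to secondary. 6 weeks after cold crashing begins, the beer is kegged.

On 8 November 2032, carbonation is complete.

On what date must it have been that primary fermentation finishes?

19 April 2032

Carbonation is complete: Nov 8, 2032.
Cold crashing begins: Nov 8, 2032 − 10 weeks = Aug 30, 2032.
Dry-hopping is added: Aug 30, 2032 − 6 weeks = Jul 19, 2032.
The beer is transferred to secondary: Jul 19, 2032 − 6 weeks = Jun 7, 2032.
Primary fermentation finishes: Jun 7, 2032 − 7 weeks = Apr 19, 2032.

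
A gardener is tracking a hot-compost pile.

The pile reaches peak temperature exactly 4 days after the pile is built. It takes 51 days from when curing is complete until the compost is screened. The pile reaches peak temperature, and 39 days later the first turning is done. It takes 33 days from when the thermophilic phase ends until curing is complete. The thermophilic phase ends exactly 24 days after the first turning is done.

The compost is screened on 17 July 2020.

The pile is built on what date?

The compost is screened: Jul 17, 2020.
Curing is complete: Jul 17, 2020 − 51 days = May 27, 2020.
The thermophilic phase ends: May 27, 2020 − 33 days = Apr 24, 2020.
The first turning is done: Apr 24, 2020 − 24 days = Mar 31, 2020.
The pile reaches peak temperature: Mar 31, 2020 − 39 days = Feb 21, 2020.
The pile is built: Feb 21, 2020 − 4 days = Feb 17, 2020.

17 February 2020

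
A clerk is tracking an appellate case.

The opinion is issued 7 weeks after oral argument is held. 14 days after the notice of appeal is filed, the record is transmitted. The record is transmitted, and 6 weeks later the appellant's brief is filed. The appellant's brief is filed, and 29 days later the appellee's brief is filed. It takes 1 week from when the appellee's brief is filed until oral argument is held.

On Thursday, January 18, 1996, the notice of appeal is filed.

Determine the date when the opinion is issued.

The notice of appeal is filed: Jan 18, 1996.
The record is transmitted: Jan 18, 1996 + 14 days = Feb 1, 1996.
The appellant's brief is filed: Feb 1, 1996 + 6 weeks = Mar 14, 1996.
The appellee's brief is filed: Mar 14, 1996 + 29 days = Apr 12, 1996.
Oral argument is held: Apr 12, 1996 + 1 week = Apr 19, 1996.
The opinion is issued: Apr 19, 1996 + 7 weeks = Jun 7, 1996.

Friday, June 7, 1996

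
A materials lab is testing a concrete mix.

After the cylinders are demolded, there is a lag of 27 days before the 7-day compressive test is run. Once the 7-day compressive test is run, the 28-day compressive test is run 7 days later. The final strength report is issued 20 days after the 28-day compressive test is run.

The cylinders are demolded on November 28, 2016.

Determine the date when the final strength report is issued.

The cylinders are demolded: Nov 28, 2016.
The 7-day compressive test is run: Nov 28, 2016 + 27 days = Dec 25, 2016.
The 28-day compressive test is run: Dec 25, 2016 + 7 days = Jan 1, 2017.
The final strength report is issued: Jan 1, 2017 + 20 days = Jan 21, 2017.

January 21, 2017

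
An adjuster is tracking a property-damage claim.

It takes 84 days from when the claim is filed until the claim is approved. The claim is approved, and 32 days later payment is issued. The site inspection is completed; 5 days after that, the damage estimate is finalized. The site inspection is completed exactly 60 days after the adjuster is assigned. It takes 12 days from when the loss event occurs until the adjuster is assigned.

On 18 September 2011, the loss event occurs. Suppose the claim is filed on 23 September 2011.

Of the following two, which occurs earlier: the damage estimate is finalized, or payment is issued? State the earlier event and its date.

The loss event occurs: Sep 18, 2011.
The adjuster is assigned: Sep 18, 2011 + 12 days = Sep 30, 2011.
The site inspection is completed: Sep 30, 2011 + 60 days = Nov 29, 2011.
The damage estimate is finalized: Nov 29, 2011 + 5 days = Dec 4, 2011.
The claim is filed: Sep 23, 2011.
The claim is approved: Sep 23, 2011 + 84 days = Dec 16, 2011.
Payment is issued: Dec 16, 2011 + 32 days = Jan 17, 2012.
Comparing: the damage estimate is finalized on Dec 4, 2011 vs payment is issued on Jan 17, 2012. Earlier: the damage estimate is finalized.

The damage estimate is finalized — 4 December 2011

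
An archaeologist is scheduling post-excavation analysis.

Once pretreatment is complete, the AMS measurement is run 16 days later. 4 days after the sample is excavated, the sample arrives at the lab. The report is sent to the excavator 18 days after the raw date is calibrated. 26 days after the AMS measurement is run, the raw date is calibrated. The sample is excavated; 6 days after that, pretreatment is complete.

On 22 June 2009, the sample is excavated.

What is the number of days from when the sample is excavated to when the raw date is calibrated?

Causal path: the sample is excavated → pretreatment is complete → the AMS measurement is run → the raw date is calibrated.
Total delay along the path: 6 + 16 + 26 = 48 days.

48 days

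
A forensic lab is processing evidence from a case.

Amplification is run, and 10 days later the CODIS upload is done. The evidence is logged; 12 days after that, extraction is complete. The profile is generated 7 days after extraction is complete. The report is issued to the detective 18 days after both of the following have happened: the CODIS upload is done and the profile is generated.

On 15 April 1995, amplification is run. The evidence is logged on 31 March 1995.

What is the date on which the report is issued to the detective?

Amplification is run: Apr 15, 1995.
The CODIS upload is done: Apr 15, 1995 + 10 days = Apr 25, 1995.
The evidence is logged: Mar 31, 1995.
Extraction is complete: Mar 31, 1995 + 12 days = Apr 12, 1995.
The profile is generated: Apr 12, 1995 + 7 days = Apr 19, 1995.
Both prerequisites met — the CODIS upload is done (Apr 25, 1995), the profile is generated (Apr 19, 1995); the later is Apr 25, 1995.
The report is issued to the detective: Apr 25, 1995 + 18 days = May 13, 1995.

13 May 1995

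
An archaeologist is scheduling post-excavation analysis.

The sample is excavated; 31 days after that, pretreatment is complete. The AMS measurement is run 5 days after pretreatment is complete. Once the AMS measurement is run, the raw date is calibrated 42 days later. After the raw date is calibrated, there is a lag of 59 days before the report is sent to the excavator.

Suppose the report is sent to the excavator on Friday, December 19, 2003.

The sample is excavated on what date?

Monday, August 4, 2003

The report is sent to the excavator: Dec 19, 2003.
The raw date is calibrated: Dec 19, 2003 − 59 days = Oct 21, 2003.
The AMS measurement is run: Oct 21, 2003 − 42 days = Sep 9, 2003.
Pretreatment is complete: Sep 9, 2003 − 5 days = Sep 4, 2003.
The sample is excavated: Sep 4, 2003 − 31 days = Aug 4, 2003.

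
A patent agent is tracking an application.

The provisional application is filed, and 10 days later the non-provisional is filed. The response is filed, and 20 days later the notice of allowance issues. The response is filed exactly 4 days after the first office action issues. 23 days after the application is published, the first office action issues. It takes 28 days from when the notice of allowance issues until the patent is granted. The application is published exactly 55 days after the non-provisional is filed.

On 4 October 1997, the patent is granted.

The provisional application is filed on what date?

17 May 1997

The patent is granted: Oct 4, 1997.
The notice of allowance issues: Oct 4, 1997 − 28 days = Sep 6, 1997.
The response is filed: Sep 6, 1997 − 20 days = Aug 17, 1997.
The first office action issues: Aug 17, 1997 − 4 days = Aug 13, 1997.
The application is published: Aug 13, 1997 − 23 days = Jul 21, 1997.
The non-provisional is filed: Jul 21, 1997 − 55 days = May 27, 1997.
The provisional application is filed: May 27, 1997 − 10 days = May 17, 1997.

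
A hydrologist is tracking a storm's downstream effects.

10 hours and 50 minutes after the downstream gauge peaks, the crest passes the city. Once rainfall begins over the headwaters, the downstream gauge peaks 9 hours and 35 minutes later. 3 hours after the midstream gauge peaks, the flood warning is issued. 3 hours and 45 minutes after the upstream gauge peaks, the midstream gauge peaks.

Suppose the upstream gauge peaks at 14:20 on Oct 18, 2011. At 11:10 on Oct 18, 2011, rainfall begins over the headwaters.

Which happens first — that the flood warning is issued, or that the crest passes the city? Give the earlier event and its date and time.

The flood warning is issued — 21:05 on Oct 18, 2011

The upstream gauge peaks: 14:20 Oct 18, 2011.
The midstream gauge peaks: 14:20 Oct 18, 2011 + 3h45m = 18:05 Oct 18, 2011.
The flood warning is issued: 18:05 Oct 18, 2011 + 3h = 21:05 Oct 18, 2011.
Rainfall begins over the headwaters: 11:10 Oct 18, 2011.
The downstream gauge peaks: 11:10 Oct 18, 2011 + 9h35m = 20:45 Oct 18, 2011.
The crest passes the city: 20:45 Oct 18, 2011 + 10h50m = 07:35 Oct 19, 2011.
Comparing: the flood warning is issued at 21:05 Oct 18, 2011 vs the crest passes the city at 07:35 Oct 19, 2011. Earlier: the flood warning is issued.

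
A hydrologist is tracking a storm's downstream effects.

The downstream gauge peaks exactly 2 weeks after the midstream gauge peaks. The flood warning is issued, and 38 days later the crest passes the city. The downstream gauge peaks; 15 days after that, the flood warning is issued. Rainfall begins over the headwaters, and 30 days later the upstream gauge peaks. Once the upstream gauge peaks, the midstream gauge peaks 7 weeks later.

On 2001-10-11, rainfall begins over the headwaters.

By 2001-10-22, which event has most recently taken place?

Rainfall begins over the headwaters

Rainfall begins over the headwaters: Oct 11, 2001.
The upstream gauge peaks: Oct 11, 2001 + 30 days = Nov 10, 2001.
The midstream gauge peaks: Nov 10, 2001 + 7 weeks = Dec 29, 2001.
The downstream gauge peaks: Dec 29, 2001 + 2 weeks = Jan 12, 2002.
The flood warning is issued: Jan 12, 2002 + 15 days = Jan 27, 2002.
The crest passes the city: Jan 27, 2002 + 38 days = Mar 6, 2002.
Oct 22, 2001 falls between when rainfall begins over the headwaters (Oct 11, 2001) and when the upstream gauge peaks (Nov 10, 2001).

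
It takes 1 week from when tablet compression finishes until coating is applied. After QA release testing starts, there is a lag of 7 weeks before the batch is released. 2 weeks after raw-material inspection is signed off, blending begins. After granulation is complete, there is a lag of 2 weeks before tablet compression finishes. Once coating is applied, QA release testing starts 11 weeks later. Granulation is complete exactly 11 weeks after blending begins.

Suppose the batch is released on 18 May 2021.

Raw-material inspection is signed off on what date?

22 September 2020

The batch is released: May 18, 2021.
QA release testing starts: May 18, 2021 − 7 weeks = Mar 30, 2021.
Coating is applied: Mar 30, 2021 − 11 weeks = Jan 12, 2021.
Tablet compression finishes: Jan 12, 2021 − 1 week = Jan 5, 2021.
Granulation is complete: Jan 5, 2021 − 2 weeks = Dec 22, 2020.
Blending begins: Dec 22, 2020 − 11 weeks = Oct 6, 2020.
Raw-material inspection is signed off: Oct 6, 2020 − 2 weeks = Sep 22, 2020.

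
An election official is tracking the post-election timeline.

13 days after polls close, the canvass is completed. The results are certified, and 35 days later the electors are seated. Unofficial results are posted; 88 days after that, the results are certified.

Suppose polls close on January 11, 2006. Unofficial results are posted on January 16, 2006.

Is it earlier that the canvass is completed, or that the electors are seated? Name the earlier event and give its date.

Polls close: Jan 11, 2006.
The canvass is completed: Jan 11, 2006 + 13 days = Jan 24, 2006.
Unofficial results are posted: Jan 16, 2006.
The results are certified: Jan 16, 2006 + 88 days = Apr 14, 2006.
The electors are seated: Apr 14, 2006 + 35 days = May 19, 2006.
Comparing: the canvass is completed on Jan 24, 2006 vs the electors are seated on May 19, 2006. Earlier: the canvass is completed.

The canvass is completed — January 24, 2006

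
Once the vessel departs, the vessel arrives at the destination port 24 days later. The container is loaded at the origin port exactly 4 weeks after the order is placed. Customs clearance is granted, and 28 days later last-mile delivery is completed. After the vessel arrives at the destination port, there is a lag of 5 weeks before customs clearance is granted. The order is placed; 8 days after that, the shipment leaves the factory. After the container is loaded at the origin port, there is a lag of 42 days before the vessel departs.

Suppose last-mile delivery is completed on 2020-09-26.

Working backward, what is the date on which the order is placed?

2020-04-22

Last-mile delivery is completed: Sep 26, 2020.
Customs clearance is granted: Sep 26, 2020 − 28 days = Aug 29, 2020.
The vessel arrives at the destination port: Aug 29, 2020 − 5 weeks = Jul 25, 2020.
The vessel departs: Jul 25, 2020 − 24 days = Jul 1, 2020.
The container is loaded at the origin port: Jul 1, 2020 − 42 days = May 20, 2020.
The order is placed: May 20, 2020 − 4 weeks = Apr 22, 2020.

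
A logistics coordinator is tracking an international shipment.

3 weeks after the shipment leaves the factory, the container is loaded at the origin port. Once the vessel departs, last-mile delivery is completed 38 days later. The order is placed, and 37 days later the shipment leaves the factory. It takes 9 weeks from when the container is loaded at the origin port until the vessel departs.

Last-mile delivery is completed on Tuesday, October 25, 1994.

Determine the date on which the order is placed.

Thursday, May 19, 1994

Last-mile delivery is completed: Oct 25, 1994.
The vessel departs: Oct 25, 1994 − 38 days = Sep 17, 1994.
The container is loaded at the origin port: Sep 17, 1994 − 9 weeks = Jul 16, 1994.
The shipment leaves the factory: Jul 16, 1994 − 3 weeks = Jun 25, 1994.
The order is placed: Jun 25, 1994 − 37 days = May 19, 1994.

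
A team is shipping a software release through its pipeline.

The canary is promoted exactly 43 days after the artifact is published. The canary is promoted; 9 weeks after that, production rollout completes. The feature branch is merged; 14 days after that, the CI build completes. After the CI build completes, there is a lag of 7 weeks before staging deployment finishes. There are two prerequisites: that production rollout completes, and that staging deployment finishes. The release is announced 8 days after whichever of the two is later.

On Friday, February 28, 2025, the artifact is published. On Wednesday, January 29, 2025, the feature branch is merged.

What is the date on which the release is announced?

Sunday, June 22, 2025

The artifact is published: Feb 28, 2025.
The canary is promoted: Feb 28, 2025 + 43 days = Apr 12, 2025.
Production rollout completes: Apr 12, 2025 + 9 weeks = Jun 14, 2025.
The feature branch is merged: Jan 29, 2025.
The CI build completes: Jan 29, 2025 + 14 days = Feb 12, 2025.
Staging deployment finishes: Feb 12, 2025 + 7 weeks = Apr 2, 2025.
Both prerequisites met — production rollout completes (Jun 14, 2025), staging deployment finishes (Apr 2, 2025); the later is Jun 14, 2025.
The release is announced: Jun 14, 2025 + 8 days = Jun 22, 2025.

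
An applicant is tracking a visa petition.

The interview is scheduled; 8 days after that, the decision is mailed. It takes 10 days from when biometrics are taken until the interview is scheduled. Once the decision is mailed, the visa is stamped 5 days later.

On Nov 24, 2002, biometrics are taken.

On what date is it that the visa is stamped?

Dec 17, 2002

Biometrics are taken: Nov 24, 2002.
The interview is scheduled: Nov 24, 2002 + 10 days = Dec 4, 2002.
The decision is mailed: Dec 4, 2002 + 8 days = Dec 12, 2002.
The visa is stamped: Dec 12, 2002 + 5 days = Dec 17, 2002.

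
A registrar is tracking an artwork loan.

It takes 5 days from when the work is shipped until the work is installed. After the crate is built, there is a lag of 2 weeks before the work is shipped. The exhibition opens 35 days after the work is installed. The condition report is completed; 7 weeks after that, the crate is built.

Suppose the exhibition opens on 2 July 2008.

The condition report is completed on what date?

21 March 2008

The exhibition opens: Jul 2, 2008.
The work is installed: Jul 2, 2008 − 35 days = May 28, 2008.
The work is shipped: May 28, 2008 − 5 days = May 23, 2008.
The crate is built: May 23, 2008 − 2 weeks = May 9, 2008.
The condition report is completed: May 9, 2008 − 7 weeks = Mar 21, 2008.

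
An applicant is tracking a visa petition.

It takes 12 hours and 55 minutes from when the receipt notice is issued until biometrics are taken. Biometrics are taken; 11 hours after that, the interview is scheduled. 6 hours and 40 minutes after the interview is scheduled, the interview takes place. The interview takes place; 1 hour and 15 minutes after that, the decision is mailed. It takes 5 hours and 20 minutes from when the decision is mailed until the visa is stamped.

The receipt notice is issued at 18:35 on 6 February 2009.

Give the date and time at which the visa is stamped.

The receipt notice is issued: 18:35 Feb 6, 2009.
Biometrics are taken: 18:35 Feb 6, 2009 + 12h55m = 07:30 Feb 7, 2009.
The interview is scheduled: 07:30 Feb 7, 2009 + 11h = 18:30 Feb 7, 2009.
The interview takes place: 18:30 Feb 7, 2009 + 6h40m = 01:10 Feb 8, 2009.
The decision is mailed: 01:10 Feb 8, 2009 + 1h15m = 02:25 Feb 8, 2009.
The visa is stamped: 02:25 Feb 8, 2009 + 5h20m = 07:45 Feb 8, 2009.

07:45 on 8 February 2009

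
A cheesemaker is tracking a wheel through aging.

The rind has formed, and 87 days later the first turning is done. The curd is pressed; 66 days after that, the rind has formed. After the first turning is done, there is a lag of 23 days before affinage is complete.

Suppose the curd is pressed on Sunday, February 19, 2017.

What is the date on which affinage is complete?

The curd is pressed: Feb 19, 2017.
The rind has formed: Feb 19, 2017 + 66 days = Apr 26, 2017.
The first turning is done: Apr 26, 2017 + 87 days = Jul 22, 2017.
Affinage is complete: Jul 22, 2017 + 23 days = Aug 14, 2017.

Monday, August 14, 2017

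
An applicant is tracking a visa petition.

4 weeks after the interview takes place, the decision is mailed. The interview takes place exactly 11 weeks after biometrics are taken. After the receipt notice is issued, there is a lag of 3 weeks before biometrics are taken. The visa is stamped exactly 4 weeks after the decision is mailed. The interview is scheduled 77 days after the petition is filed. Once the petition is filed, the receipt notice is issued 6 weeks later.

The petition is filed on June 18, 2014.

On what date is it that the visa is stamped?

The petition is filed: Jun 18, 2014.
The receipt notice is issued: Jun 18, 2014 + 6 weeks = Jul 30, 2014.
Biometrics are taken: Jul 30, 2014 + 3 weeks = Aug 20, 2014.
The interview takes place: Aug 20, 2014 + 11 weeks = Nov 5, 2014.
The decision is mailed: Nov 5, 2014 + 4 weeks = Dec 3, 2014.
The visa is stamped: Dec 3, 2014 + 4 weeks = Dec 31, 2014.

December 31, 2014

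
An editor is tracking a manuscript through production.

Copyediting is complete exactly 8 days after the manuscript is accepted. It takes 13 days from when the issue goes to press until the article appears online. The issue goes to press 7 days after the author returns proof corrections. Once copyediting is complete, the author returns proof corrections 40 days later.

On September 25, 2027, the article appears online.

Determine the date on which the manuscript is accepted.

The article appears online: Sep 25, 2027.
The issue goes to press: Sep 25, 2027 − 13 days = Sep 12, 2027.
The author returns proof corrections: Sep 12, 2027 − 7 days = Sep 5, 2027.
Copyediting is complete: Sep 5, 2027 − 40 days = Jul 27, 2027.
The manuscript is accepted: Jul 27, 2027 − 8 days = Jul 19, 2027.

July 19, 2027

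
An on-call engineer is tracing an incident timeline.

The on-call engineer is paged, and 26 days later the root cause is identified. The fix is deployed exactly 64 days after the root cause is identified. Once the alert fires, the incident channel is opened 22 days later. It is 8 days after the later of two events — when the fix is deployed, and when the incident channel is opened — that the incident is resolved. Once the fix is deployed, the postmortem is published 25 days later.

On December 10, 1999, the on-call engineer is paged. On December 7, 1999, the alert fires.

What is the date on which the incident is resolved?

March 17, 2000

The on-call engineer is paged: Dec 10, 1999.
The root cause is identified: Dec 10, 1999 + 26 days = Jan 5, 2000.
The fix is deployed: Jan 5, 2000 + 64 days = Mar 9, 2000.
The alert fires: Dec 7, 1999.
The incident channel is opened: Dec 7, 1999 + 22 days = Dec 29, 1999.
Both prerequisites met — the fix is deployed (Mar 9, 2000), the incident channel is opened (Dec 29, 1999); the later is Mar 9, 2000.
The incident is resolved: Mar 9, 2000 + 8 days = Mar 17, 2000.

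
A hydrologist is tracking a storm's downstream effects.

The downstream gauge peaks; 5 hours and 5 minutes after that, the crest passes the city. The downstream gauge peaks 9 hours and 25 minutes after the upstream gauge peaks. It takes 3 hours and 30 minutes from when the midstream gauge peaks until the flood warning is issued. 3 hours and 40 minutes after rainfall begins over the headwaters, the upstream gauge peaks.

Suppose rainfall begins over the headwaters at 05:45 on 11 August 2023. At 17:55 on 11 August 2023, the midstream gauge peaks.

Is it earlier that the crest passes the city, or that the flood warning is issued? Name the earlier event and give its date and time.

The flood warning is issued — 21:25 on 11 August 2023

Rainfall begins over the headwaters: 05:45 Aug 11, 2023.
The upstream gauge peaks: 05:45 Aug 11, 2023 + 3h40m = 09:25 Aug 11, 2023.
The downstream gauge peaks: 09:25 Aug 11, 2023 + 9h25m = 18:50 Aug 11, 2023.
The crest passes the city: 18:50 Aug 11, 2023 + 5h05m = 23:55 Aug 11, 2023.
The midstream gauge peaks: 17:55 Aug 11, 2023.
The flood warning is issued: 17:55 Aug 11, 2023 + 3h30m = 21:25 Aug 11, 2023.
Comparing: the crest passes the city at 23:55 Aug 11, 2023 vs the flood warning is issued at 21:25 Aug 11, 2023. Earlier: the flood warning is issued.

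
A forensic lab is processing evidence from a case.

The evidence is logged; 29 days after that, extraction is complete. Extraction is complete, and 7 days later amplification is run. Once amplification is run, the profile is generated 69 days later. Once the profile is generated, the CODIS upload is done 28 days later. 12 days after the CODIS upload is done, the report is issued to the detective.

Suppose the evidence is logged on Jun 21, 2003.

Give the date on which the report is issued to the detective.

The evidence is logged: Jun 21, 2003.
Extraction is complete: Jun 21, 2003 + 29 days = Jul 20, 2003.
Amplification is run: Jul 20, 2003 + 7 days = Jul 27, 2003.
The profile is generated: Jul 27, 2003 + 69 days = Oct 4, 2003.
The CODIS upload is done: Oct 4, 2003 + 28 days = Nov 1, 2003.
The report is issued to the detective: Nov 1, 2003 + 12 days = Nov 13, 2003.

Nov 13, 2003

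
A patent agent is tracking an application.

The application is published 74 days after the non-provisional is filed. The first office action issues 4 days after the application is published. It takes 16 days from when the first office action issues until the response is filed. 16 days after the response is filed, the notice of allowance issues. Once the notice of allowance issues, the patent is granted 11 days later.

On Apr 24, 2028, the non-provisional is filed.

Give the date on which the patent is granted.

Aug 23, 2028

The non-provisional is filed: Apr 24, 2028.
The application is published: Apr 24, 2028 + 74 days = Jul 7, 2028.
The first office action issues: Jul 7, 2028 + 4 days = Jul 11, 2028.
The response is filed: Jul 11, 2028 + 16 days = Jul 27, 2028.
The notice of allowance issues: Jul 27, 2028 + 16 days = Aug 12, 2028.
The patent is granted: Aug 12, 2028 + 11 days = Aug 23, 2028.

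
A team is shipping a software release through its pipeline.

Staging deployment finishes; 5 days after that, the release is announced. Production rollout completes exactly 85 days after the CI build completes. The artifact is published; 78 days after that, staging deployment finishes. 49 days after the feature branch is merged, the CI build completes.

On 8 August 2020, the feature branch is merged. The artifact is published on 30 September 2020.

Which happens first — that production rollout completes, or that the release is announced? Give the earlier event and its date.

Production rollout completes — 20 December 2020

The feature branch is merged: Aug 8, 2020.
The CI build completes: Aug 8, 2020 + 49 days = Sep 26, 2020.
Production rollout completes: Sep 26, 2020 + 85 days = Dec 20, 2020.
The artifact is published: Sep 30, 2020.
Staging deployment finishes: Sep 30, 2020 + 78 days = Dec 17, 2020.
The release is announced: Dec 17, 2020 + 5 days = Dec 22, 2020.
Comparing: production rollout completes on Dec 20, 2020 vs the release is announced on Dec 22, 2020. Earlier: production rollout completes.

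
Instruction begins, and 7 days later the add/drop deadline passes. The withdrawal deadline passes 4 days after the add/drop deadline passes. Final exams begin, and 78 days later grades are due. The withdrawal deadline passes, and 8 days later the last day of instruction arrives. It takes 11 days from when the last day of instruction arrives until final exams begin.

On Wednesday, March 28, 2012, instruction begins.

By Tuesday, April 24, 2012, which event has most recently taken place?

Instruction begins: Mar 28, 2012.
The add/drop deadline passes: Mar 28, 2012 + 7 days = Apr 4, 2012.
The withdrawal deadline passes: Apr 4, 2012 + 4 days = Apr 8, 2012.
The last day of instruction arrives: Apr 8, 2012 + 8 days = Apr 16, 2012.
Final exams begin: Apr 16, 2012 + 11 days = Apr 27, 2012.
Grades are due: Apr 27, 2012 + 78 days = Jul 14, 2012.
Apr 24, 2012 falls between when the last day of instruction arrives (Apr 16, 2012) and when final exams begin (Apr 27, 2012).

The last day of instruction arrives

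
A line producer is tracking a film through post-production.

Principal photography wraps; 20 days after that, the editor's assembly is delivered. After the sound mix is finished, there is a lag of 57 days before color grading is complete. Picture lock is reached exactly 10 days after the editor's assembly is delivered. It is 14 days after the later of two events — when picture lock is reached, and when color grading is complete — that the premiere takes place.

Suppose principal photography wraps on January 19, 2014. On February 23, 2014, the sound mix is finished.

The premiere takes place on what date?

May 5, 2014

Principal photography wraps: Jan 19, 2014.
The editor's assembly is delivered: Jan 19, 2014 + 20 days = Feb 8, 2014.
Picture lock is reached: Feb 8, 2014 + 10 days = Feb 18, 2014.
The sound mix is finished: Feb 23, 2014.
Color grading is complete: Feb 23, 2014 + 57 days = Apr 21, 2014.
Both prerequisites met — picture lock is reached (Feb 18, 2014), color grading is complete (Apr 21, 2014); the later is Apr 21, 2014.
The premiere takes place: Apr 21, 2014 + 14 days = May 5, 2014.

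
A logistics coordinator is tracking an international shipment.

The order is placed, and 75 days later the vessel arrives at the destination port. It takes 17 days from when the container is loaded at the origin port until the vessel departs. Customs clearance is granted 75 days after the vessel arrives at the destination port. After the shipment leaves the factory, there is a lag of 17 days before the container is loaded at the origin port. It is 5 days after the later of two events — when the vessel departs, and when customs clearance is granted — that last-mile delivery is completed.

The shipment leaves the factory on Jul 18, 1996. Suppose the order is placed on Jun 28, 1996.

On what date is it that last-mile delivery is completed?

Nov 30, 1996

The shipment leaves the factory: Jul 18, 1996.
The container is loaded at the origin port: Jul 18, 1996 + 17 days = Aug 4, 1996.
The vessel departs: Aug 4, 1996 + 17 days = Aug 21, 1996.
The order is placed: Jun 28, 1996.
The vessel arrives at the destination port: Jun 28, 1996 + 75 days = Sep 11, 1996.
Customs clearance is granted: Sep 11, 1996 + 75 days = Nov 25, 1996.
Both prerequisites met — the vessel departs (Aug 21, 1996), customs clearance is granted (Nov 25, 1996); the later is Nov 25, 1996.
Last-mile delivery is completed: Nov 25, 1996 + 5 days = Nov 30, 1996.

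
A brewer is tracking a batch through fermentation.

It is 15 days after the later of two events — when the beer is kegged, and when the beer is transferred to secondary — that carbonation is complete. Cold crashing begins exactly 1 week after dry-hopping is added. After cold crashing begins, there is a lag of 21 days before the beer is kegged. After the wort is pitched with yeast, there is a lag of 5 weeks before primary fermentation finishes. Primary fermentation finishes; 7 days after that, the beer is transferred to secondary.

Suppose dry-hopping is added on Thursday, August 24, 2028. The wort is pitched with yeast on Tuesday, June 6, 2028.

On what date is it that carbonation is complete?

Dry-hopping is added: Aug 24, 2028.
Cold crashing begins: Aug 24, 2028 + 1 week = Aug 31, 2028.
The beer is kegged: Aug 31, 2028 + 21 days = Sep 21, 2028.
The wort is pitched with yeast: Jun 6, 2028.
Primary fermentation finishes: Jun 6, 2028 + 5 weeks = Jul 11, 2028.
The beer is transferred to secondary: Jul 11, 2028 + 7 days = Jul 18, 2028.
Both prerequisites met — the beer is kegged (Sep 21, 2028), the beer is transferred to secondary (Jul 18, 2028); the later is Sep 21, 2028.
Carbonation is complete: Sep 21, 2028 + 15 days = Oct 6, 2028.

Friday, October 6, 2028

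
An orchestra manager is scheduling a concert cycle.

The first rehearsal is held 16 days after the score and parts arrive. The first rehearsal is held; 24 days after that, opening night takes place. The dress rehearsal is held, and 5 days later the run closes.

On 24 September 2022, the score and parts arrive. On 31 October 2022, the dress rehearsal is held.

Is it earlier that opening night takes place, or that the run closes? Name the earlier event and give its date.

Opening night takes place — 3 November 2022

The score and parts arrive: Sep 24, 2022.
The first rehearsal is held: Sep 24, 2022 + 16 days = Oct 10, 2022.
Opening night takes place: Oct 10, 2022 + 24 days = Nov 3, 2022.
The dress rehearsal is held: Oct 31, 2022.
The run closes: Oct 31, 2022 + 5 days = Nov 5, 2022.
Comparing: opening night takes place on Nov 3, 2022 vs the run closes on Nov 5, 2022. Earlier: opening night takes place.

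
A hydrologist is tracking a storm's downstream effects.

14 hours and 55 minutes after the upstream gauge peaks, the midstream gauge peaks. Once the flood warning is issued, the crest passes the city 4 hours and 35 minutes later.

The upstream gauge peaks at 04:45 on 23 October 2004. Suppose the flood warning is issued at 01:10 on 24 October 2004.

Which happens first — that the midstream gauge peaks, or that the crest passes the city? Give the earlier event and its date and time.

The midstream gauge peaks — 19:40 on 23 October 2004

The upstream gauge peaks: 04:45 Oct 23, 2004.
The midstream gauge peaks: 04:45 Oct 23, 2004 + 14h55m = 19:40 Oct 23, 2004.
The flood warning is issued: 01:10 Oct 24, 2004.
The crest passes the city: 01:10 Oct 24, 2004 + 4h35m = 05:45 Oct 24, 2004.
Comparing: the midstream gauge peaks at 19:40 Oct 23, 2004 vs the crest passes the city at 05:45 Oct 24, 2004. Earlier: the midstream gauge peaks.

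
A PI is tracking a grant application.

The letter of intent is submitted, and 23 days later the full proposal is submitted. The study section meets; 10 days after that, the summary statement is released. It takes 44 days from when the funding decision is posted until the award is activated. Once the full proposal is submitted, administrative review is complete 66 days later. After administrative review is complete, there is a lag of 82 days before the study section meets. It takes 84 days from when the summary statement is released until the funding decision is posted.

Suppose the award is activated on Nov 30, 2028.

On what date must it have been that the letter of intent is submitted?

Jan 26, 2028

The award is activated: Nov 30, 2028.
The funding decision is posted: Nov 30, 2028 − 44 days = Oct 17, 2028.
The summary statement is released: Oct 17, 2028 − 84 days = Jul 25, 2028.
The study section meets: Jul 25, 2028 − 10 days = Jul 15, 2028.
Administrative review is complete: Jul 15, 2028 − 82 days = Apr 24, 2028.
The full proposal is submitted: Apr 24, 2028 − 66 days = Feb 18, 2028.
The letter of intent is submitted: Feb 18, 2028 − 23 days = Jan 26, 2028.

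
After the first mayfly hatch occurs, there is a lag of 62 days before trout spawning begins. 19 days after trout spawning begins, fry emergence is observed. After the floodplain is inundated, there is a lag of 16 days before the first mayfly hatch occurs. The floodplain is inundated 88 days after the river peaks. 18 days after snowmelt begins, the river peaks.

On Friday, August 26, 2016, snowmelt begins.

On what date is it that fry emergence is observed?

Friday, March 17, 2017

Snowmelt begins: Aug 26, 2016.
The river peaks: Aug 26, 2016 + 18 days = Sep 13, 2016.
The floodplain is inundated: Sep 13, 2016 + 88 days = Dec 10, 2016.
The first mayfly hatch occurs: Dec 10, 2016 + 16 days = Dec 26, 2016.
Trout spawning begins: Dec 26, 2016 + 62 days = Feb 26, 2017.
Fry emergence is observed: Feb 26, 2017 + 19 days = Mar 17, 2017.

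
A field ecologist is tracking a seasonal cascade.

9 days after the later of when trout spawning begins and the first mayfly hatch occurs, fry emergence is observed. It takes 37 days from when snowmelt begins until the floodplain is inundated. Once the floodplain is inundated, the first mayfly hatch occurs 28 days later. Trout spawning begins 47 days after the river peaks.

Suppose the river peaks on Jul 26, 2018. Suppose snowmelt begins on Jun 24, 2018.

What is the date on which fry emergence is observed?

Sep 20, 2018

The river peaks: Jul 26, 2018.
Trout spawning begins: Jul 26, 2018 + 47 days = Sep 11, 2018.
Snowmelt begins: Jun 24, 2018.
The floodplain is inundated: Jun 24, 2018 + 37 days = Jul 31, 2018.
The first mayfly hatch occurs: Jul 31, 2018 + 28 days = Aug 28, 2018.
Both prerequisites met — trout spawning begins (Sep 11, 2018), the first mayfly hatch occurs (Aug 28, 2018); the later is Sep 11, 2018.
Fry emergence is observed: Sep 11, 2018 + 9 days = Sep 20, 2018.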